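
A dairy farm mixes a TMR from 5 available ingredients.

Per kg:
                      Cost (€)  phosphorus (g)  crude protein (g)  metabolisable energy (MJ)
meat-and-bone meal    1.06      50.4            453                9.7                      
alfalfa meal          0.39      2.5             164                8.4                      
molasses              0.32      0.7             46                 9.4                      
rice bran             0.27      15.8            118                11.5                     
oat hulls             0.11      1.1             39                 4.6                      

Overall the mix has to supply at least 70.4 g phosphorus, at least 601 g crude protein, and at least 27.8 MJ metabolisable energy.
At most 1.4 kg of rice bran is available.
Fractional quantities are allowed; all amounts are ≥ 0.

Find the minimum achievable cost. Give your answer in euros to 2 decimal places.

This is a linear program. Let x1 = kg of meat-and-bone meal, x2 = kg of alfalfa meal, x3 = kg of molasses, x4 = kg of rice bran, x5 = kg of oat hulls.
Minimize 1.06x1 + 0.39x2 + 0.32x3 + 0.27x4 + 0.11x5 with:
  50.4x1 + 2.5x2 + 0.7x3 + 15.8x4 + 1.1x5 ≥ 70.4   (phosphorus)
  453x1 + 164x2 + 46x3 + 118x4 + 39x5 ≥ 601   (crude protein)
  9.7x1 + 8.4x2 + 9.4x3 + 11.5x4 + 4.6x5 ≥ 27.8   (metabolisable energy)
  x4 ≤ 1.4
  x1, x2, x3, x4, x5 ≥ 0.
At the optimum only meat-and-bone meal, rice bran, oat hulls are positive (alfalfa meal, molasses = 0). The phosphorus, metabolisable energy, the rice bran cap requirements are met with equality.
So meat-and-bone meal = 0.946 kg, rice bran = 1.4 kg, oat hulls = 0.5487 kg.
Objective = 1.06·0.946 + 0.27·1.4 + 0.11·0.5487 = 1.4411.

€1.44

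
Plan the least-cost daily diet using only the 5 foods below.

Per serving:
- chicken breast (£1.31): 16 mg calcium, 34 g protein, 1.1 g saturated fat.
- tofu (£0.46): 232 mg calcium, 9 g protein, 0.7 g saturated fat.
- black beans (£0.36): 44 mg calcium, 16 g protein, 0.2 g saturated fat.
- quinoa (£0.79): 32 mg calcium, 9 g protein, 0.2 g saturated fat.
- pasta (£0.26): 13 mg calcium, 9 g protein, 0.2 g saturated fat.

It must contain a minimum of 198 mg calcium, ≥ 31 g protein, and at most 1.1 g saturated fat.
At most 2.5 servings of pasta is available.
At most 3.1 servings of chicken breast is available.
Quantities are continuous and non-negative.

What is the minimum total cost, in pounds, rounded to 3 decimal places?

£0.838

Let x1 = servings of chicken breast, x2 = servings of tofu, x3 = servings of black beans, x4 = servings of quinoa, x5 = servings of pasta.
Minimise 1.31x1 + 0.46x2 + 0.36x3 + 0.79x4 + 0.26x5 with:
  16x1 + 232x2 + 44x3 + 32x4 + 13x5 ≥ 198   (calcium)
  34x1 + 9x2 + 16x3 + 9x4 + 9x5 ≥ 31   (protein)
  1.1x1 + 0.7x2 + 0.2x3 + 0.2x4 + 0.2x5 ≤ 1.1   (saturated fat)
  x5 ≤ 2.5
  x1 ≤ 3.1
  x1, x2, x3, x4, x5 ≥ 0.
The minimum-cost mix takes nothing from chicken breast, quinoa, pasta — only tofu, black beans. The calcium and protein requirements are met with equality.
Optimal quantities: tofu = 0.54403 servings, black beans = 1.6315 servings.
Total cost: 0.46·0.54403 + 0.36·1.6315 = 0.83759.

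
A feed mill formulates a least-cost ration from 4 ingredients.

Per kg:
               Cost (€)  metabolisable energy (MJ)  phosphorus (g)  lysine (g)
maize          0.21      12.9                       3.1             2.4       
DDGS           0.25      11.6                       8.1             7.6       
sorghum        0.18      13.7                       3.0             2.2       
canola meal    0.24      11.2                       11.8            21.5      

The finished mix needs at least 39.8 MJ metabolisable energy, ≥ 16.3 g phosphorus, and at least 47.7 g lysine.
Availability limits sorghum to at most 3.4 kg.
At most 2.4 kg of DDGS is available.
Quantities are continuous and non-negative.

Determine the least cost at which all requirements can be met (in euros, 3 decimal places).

Set it up as a linear program. Let x1 = kg of maize, x2 = kg of DDGS, x3 = kg of sorghum, x4 = kg of canola meal.
min 0.21x1 + 0.25x2 + 0.18x3 + 0.24x4 s.t.:
  12.9x1 + 11.6x2 + 13.7x3 + 11.2x4 ≥ 39.8   (metabolisable energy)
  3.1x1 + 8.1x2 + 3x3 + 11.8x4 ≥ 16.3   (phosphorus)
  2.4x1 + 7.6x2 + 2.2x3 + 21.5x4 ≥ 47.7   (lysine)
  x3 ≤ 3.4
  x2 ≤ 2.4
  x1, x2, x3, x4 ≥ 0.
The minimum-cost mix takes nothing from maize, DDGS — only sorghum, canola meal. There the metabolisable energy and lysine constraints are tight.
That vertex is x3 = 1.191, x4 = 2.097.
Hence cost = 0.18·1.191 + 0.24·2.097 = €0.71766.

€0.718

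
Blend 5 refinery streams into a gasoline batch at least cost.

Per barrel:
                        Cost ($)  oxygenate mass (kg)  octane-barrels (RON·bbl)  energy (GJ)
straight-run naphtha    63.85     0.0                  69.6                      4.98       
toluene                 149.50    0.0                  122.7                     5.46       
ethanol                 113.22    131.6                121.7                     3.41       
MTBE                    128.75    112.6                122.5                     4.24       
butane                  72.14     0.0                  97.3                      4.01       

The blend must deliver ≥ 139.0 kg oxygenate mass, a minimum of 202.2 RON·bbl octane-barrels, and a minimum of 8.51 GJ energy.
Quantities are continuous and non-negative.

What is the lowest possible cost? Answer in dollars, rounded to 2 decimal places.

Let x1 = barrels of straight-run naphtha, x2 = barrels of toluene, x3 = barrels of ethanol, x4 = barrels of MTBE, x5 = barrels of butane.
Minimize 63.85x1 + 149.5x2 + 113.22x3 + 128.75x4 + 72.14x5 subject to:
  131.6x3 + 112.6x4 ≥ 139   (oxygenate mass)
  69.6x1 + 122.7x2 + 121.7x3 + 122.5x4 + 97.3x5 ≥ 202.2   (octane-barrels)
  4.98x1 + 5.46x2 + 3.41x3 + 4.24x4 + 4.01x5 ≥ 8.51   (energy)
  x1, x2, x3, x4, x5 ≥ 0.
The optimal basis is {straight-run naphtha, ethanol, butane}; toluene, MTBE drop out. The oxygenate mass, octane-barrels, energy requirements are met with equality.
Optimal quantities: straight-run naphtha = 0.886846 barrels, ethanol = 1.05623 barrels, butane = 0.122633 barrels.
Total cost: 63.85·0.886846 + 113.22·1.05623 + 72.14·0.122633 = 185.0582.

$185.06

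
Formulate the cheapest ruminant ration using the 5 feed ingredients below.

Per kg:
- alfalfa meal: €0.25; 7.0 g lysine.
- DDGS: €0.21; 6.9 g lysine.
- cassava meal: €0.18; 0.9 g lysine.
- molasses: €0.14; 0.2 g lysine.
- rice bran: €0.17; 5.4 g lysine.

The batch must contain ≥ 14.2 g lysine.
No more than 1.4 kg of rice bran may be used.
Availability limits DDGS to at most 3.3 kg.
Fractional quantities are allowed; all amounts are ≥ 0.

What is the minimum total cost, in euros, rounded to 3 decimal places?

Let x1 = kg of alfalfa meal, x2 = kg of DDGS, x3 = kg of cassava meal, x4 = kg of molasses, x5 = kg of rice bran.
Minimize 0.25x1 + 0.21x2 + 0.18x3 + 0.14x4 + 0.17x5 subject to:
  7x1 + 6.9x2 + 0.9x3 + 0.2x4 + 5.4x5 ≥ 14.2   (lysine)
  x5 ≤ 1.4
  x2 ≤ 3.3
  x1, x2, x3, x4, x5 ≥ 0.
The cheapest feasible vertex uses only DDGS; alfalfa meal, cassava meal, molasses, rice bran are not used. The lysine requirement is met with equality.
Solving gives x2 = 2.058.
Objective = 0.21·2.058 = 0.43218.

€0.432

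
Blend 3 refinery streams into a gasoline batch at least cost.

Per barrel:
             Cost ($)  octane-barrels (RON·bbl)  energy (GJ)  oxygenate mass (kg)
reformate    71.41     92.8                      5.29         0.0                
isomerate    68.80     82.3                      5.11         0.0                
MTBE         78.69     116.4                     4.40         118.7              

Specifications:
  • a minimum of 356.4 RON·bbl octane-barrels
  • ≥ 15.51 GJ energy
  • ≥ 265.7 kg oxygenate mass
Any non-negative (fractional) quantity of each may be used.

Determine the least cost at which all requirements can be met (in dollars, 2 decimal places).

$252.47

This is a linear program. Let x1 = barrels of reformate, x2 = barrels of isomerate, x3 = barrels of MTBE.
min 71.41x1 + 68.8x2 + 78.69x3 subject to:
  92.8x1 + 82.3x2 + 116.4x3 ≥ 356.4   (octane-barrels)
  5.29x1 + 5.11x2 + 4.4x3 ≥ 15.51   (energy)
  118.7x3 ≥ 265.7   (oxygenate mass)
  x1, x2, x3 ≥ 0.
All 3 inputs are positive at the optimum. Binding constraints: octane-barrels, energy, oxygenate mass.
That vertex is x1 = 0.615, x2 = 0.47115, x3 = 2.2384.
Objective = 71.41·0.615 + 68.8·0.47115 + 78.69·2.2384 = 252.4720.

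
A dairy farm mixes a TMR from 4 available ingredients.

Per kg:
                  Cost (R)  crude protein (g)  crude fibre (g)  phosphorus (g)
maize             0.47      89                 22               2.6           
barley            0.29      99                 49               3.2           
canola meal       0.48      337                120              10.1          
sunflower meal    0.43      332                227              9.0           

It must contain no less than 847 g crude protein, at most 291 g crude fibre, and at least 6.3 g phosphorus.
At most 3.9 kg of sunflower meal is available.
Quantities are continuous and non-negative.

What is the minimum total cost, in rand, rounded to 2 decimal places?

This is a linear program. Let x1 = kg of maize, x2 = kg of barley, x3 = kg of canola meal, x4 = kg of sunflower meal.
min 0.47x1 + 0.29x2 + 0.48x3 + 0.43x4 subject to:
  89x1 + 99x2 + 337x3 + 332x4 ≥ 847   (crude protein)
  22x1 + 49x2 + 120x3 + 227x4 ≤ 291   (crude fibre)
  2.6x1 + 3.2x2 + 10.1x3 + 9x4 ≥ 6.3   (phosphorus)
  x4 ≤ 3.9
  x1, x2, x3, x4 ≥ 0.
At the optimum only maize, canola meal are positive (barley, sunflower meal = 0). The crude protein and crude fibre requirements are met with equality.
Optimal quantities: maize = 1.094 kg, canola meal = 2.224 kg.
Cost = 0.47·1.094 + 0.48·2.224 = 1.5817.

R1.58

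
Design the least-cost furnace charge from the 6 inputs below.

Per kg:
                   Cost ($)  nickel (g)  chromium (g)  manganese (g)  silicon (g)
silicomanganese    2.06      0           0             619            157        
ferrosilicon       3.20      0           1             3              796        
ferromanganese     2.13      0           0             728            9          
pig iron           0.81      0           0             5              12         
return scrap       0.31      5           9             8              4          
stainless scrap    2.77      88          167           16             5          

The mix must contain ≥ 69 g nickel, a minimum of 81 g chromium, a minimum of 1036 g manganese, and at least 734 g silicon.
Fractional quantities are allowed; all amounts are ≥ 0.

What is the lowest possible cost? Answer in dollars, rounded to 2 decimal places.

$7.47

Let x1 = kg of silicomanganese, x2 = kg of ferrosilicon, x3 = kg of ferromanganese, x4 = kg of pig iron, x5 = kg of return scrap, x6 = kg of stainless scrap.
Minimize 2.06x1 + 3.2x2 + 2.13x3 + 0.81x4 + 0.31x5 + 2.77x6 s.t.:
  5x5 + 88x6 ≥ 69   (nickel)
  1x2 + 9x5 + 167x6 ≥ 81   (chromium)
  619x1 + 3x2 + 728x3 + 5x4 + 8x5 + 16x6 ≥ 1036   (manganese)
  157x1 + 796x2 + 9x3 + 12x4 + 4x5 + 5x6 ≥ 734   (silicon)
  x1, x2, x3, x4, x5, x6 ≥ 0.
The cheapest feasible vertex uses only silicomanganese, ferrosilicon, stainless scrap; ferromanganese, pig iron, return scrap are not used. The nickel, manganese, silicon requirements are met with equality.
Solving gives x1 = 1.651, x2 = 0.5916, x6 = 0.7841.
Total cost: 2.06·1.651 + 3.2·0.5916 + 2.77·0.7841 = 7.4661.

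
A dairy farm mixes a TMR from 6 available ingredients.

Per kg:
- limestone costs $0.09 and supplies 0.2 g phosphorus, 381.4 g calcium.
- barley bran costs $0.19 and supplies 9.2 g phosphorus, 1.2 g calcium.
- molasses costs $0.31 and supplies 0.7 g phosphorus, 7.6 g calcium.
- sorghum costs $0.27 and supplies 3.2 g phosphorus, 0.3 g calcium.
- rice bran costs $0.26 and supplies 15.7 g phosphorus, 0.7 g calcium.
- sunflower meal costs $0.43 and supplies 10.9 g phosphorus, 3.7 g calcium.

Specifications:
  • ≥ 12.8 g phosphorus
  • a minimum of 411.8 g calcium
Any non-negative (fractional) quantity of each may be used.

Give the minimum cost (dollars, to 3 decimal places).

Let x1 = kg of limestone, x2 = kg of barley bran, x3 = kg of molasses, x4 = kg of sorghum, x5 = kg of rice bran, x6 = kg of sunflower meal.
Minimize 0.09x1 + 0.19x2 + 0.31x3 + 0.27x4 + 0.26x5 + 0.43x6 s.t.:
  0.2x1 + 9.2x2 + 0.7x3 + 3.2x4 + 15.7x5 + 10.9x6 ≥ 12.8   (phosphorus)
  381.4x1 + 1.2x2 + 7.6x3 + 0.3x4 + 0.7x5 + 3.7x6 ≥ 411.8   (calcium)
  x1, x2, x3, x4, x5, x6 ≥ 0.
At the optimum only limestone, rice bran are positive (barley bran, molasses, sorghum, sunflower meal = 0). There the phosphorus and calcium constraints are tight.
So limestone = 1.078 kg, rice bran = 0.8016 kg.
Objective = 0.09·1.078 + 0.26·0.8016 = 0.30544.

$0.305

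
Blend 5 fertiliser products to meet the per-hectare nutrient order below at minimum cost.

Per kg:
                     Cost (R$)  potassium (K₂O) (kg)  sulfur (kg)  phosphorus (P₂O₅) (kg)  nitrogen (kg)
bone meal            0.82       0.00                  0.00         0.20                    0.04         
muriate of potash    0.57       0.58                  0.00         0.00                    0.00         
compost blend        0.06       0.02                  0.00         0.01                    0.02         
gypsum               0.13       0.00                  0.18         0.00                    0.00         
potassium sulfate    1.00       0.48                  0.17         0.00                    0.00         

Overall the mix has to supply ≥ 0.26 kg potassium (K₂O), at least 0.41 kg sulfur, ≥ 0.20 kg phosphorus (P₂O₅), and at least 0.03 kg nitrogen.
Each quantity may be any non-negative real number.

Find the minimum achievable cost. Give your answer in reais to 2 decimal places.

Let x1 = kg of bone meal, x2 = kg of muriate of potash, x3 = kg of compost blend, x4 = kg of gypsum, x5 = kg of potassium sulfate.
Minimize 0.82x1 + 0.57x2 + 0.06x3 + 0.13x4 + 1x5 s.t.:
  0.58x2 + 0.02x3 + 0.48x5 ≥ 0.26   (potassium (K₂O))
  0.18x4 + 0.17x5 ≥ 0.41   (sulfur)
  0.2x1 + 0.01x3 ≥ 0.2   (phosphorus (P₂O₅))
  0.04x1 + 0.02x3 ≥ 0.03   (nitrogen)
  x1, x2, x3, x4, x5 ≥ 0.
The minimum-cost mix takes nothing from muriate of potash, potassium sulfate — only bone meal, compost blend, gypsum. Binding constraints: potassium (K₂O), sulfur, phosphorus (P₂O₅).
That vertex is x1 = 0.35, x3 = 13, x4 = 2.278.
Cost = 0.82·0.35 + 0.06·13 + 0.13·2.278 = 1.3631.

R$1.36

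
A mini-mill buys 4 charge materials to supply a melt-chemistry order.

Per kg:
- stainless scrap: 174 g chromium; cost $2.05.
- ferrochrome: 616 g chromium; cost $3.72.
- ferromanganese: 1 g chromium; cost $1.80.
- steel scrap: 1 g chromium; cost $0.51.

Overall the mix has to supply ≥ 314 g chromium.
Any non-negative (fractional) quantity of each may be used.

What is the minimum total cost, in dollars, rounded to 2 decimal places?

Set it up as a linear program. Let x1 = kg of stainless scrap, x2 = kg of ferrochrome, x3 = kg of ferromanganese, x4 = kg of steel scrap.
min 2.05x1 + 3.72x2 + 1.8x3 + 0.51x4 s.t.:
  174x1 + 616x2 + 1x3 + 1x4 ≥ 314   (chromium)
  x1, x2, x3, x4 ≥ 0.
The minimum-cost mix takes nothing from stainless scrap, ferromanganese, steel scrap — only ferrochrome. The chromium requirement is met with equality.
That vertex is x2 = 0.5097.
Hence cost = 3.72·0.5097 = $1.8961.

$1.90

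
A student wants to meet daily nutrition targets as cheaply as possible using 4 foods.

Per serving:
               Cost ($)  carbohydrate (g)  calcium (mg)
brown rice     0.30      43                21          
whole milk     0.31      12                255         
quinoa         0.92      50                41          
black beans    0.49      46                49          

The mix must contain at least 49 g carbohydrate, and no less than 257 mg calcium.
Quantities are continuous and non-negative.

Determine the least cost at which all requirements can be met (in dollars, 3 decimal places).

Set it up as a linear program. Let x1 = servings of brown rice, x2 = servings of whole milk, x3 = servings of quinoa, x4 = servings of black beans.
min 0.3x1 + 0.31x2 + 0.92x3 + 0.49x4 subject to:
  43x1 + 12x2 + 50x3 + 46x4 ≥ 49   (carbohydrate)
  21x1 + 255x2 + 41x3 + 49x4 ≥ 257   (calcium)
  x1, x2, x3, x4 ≥ 0.
The optimal basis is {brown rice, whole milk}; quinoa, black beans drop out. The carbohydrate and calcium requirements are met with equality.
Solving gives x1 = 0.8785, x2 = 0.9355.
Cost = 0.3·0.8785 + 0.31·0.9355 = 0.55356.

$0.554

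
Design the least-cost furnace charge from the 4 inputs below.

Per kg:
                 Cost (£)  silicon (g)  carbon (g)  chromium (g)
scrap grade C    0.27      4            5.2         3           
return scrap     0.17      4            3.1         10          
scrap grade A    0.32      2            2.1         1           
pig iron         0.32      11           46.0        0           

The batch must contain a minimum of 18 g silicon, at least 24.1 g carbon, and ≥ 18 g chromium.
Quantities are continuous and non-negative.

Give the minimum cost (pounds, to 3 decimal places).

Set it up as a linear program. Let x1 = kg of scrap grade C, x2 = kg of return scrap, x3 = kg of scrap grade A, x4 = kg of pig iron.
min 0.27x1 + 0.17x2 + 0.32x3 + 0.32x4 subject to:
  4x1 + 4x2 + 2x3 + 11x4 ≥ 18   (silicon)
  5.2x1 + 3.1x2 + 2.1x3 + 46x4 ≥ 24.1   (carbon)
  3x1 + 10x2 + 1x3 ≥ 18   (chromium)
  x1, x2, x3, x4 ≥ 0.
At the optimum only return scrap, pig iron are positive (scrap grade C, scrap grade A = 0). Binding constraints: silicon and chromium.
So return scrap = 1.8 kg, pig iron = 0.9818 kg.
Total cost: 0.17·1.8 + 0.32·0.9818 = 0.62018.

£0.620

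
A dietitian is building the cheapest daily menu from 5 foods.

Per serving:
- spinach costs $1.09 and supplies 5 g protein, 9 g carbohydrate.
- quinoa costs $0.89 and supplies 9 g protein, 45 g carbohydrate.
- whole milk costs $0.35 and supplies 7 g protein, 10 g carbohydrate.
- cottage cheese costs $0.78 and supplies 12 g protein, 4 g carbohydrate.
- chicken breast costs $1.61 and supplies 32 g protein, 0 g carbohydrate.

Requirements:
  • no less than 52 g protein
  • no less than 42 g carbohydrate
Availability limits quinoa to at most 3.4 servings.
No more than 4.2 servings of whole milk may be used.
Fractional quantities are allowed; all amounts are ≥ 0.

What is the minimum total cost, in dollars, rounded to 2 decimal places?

$2.61

Treat it as an LP. Let x1 = servings of spinach, x2 = servings of quinoa, x3 = servings of whole milk, x4 = servings of cottage cheese, x5 = servings of chicken breast.
Minimize 1.09x1 + 0.89x2 + 0.35x3 + 0.78x4 + 1.61x5 subject to:
  5x1 + 9x2 + 7x3 + 12x4 + 32x5 ≥ 52   (protein)
  9x1 + 45x2 + 10x3 + 4x4 ≥ 42   (carbohydrate)
  x2 ≤ 3.4
  x3 ≤ 4.2
  x1, x2, x3, x4, x5 ≥ 0.
At the optimum only whole milk, chicken breast are positive (spinach, quinoa, cottage cheese = 0). There the protein, carbohydrate, the whole milk cap constraints are tight.
Optimal quantities: whole milk = 4.2 servings, chicken breast = 0.7062 servings.
Total cost: 0.35·4.2 + 1.61·0.7062 = 2.6070.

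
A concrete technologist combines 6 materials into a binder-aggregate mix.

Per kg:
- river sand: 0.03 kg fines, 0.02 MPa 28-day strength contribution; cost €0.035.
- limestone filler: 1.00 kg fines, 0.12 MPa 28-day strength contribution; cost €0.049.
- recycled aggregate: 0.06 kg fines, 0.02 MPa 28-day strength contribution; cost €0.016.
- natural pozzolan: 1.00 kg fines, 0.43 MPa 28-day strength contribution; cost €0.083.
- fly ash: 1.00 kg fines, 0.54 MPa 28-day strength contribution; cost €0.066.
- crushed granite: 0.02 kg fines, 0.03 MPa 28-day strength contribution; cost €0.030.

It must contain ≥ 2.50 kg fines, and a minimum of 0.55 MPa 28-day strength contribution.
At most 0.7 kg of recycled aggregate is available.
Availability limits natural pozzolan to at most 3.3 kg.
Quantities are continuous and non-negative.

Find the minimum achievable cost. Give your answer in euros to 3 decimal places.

€0.133

This is a linear program. Let x1 = kg of river sand, x2 = kg of limestone filler, x3 = kg of recycled aggregate, x4 = kg of natural pozzolan, x5 = kg of fly ash, x6 = kg of crushed granite.
Minimise 0.035x1 + 0.049x2 + 0.016x3 + 0.083x4 + 0.066x5 + 0.03x6 subject to:
  0.03x1 + 1x2 + 0.06x3 + 1x4 + 1x5 + 0.02x6 ≥ 2.5   (fines)
  0.02x1 + 0.12x2 + 0.02x3 + 0.43x4 + 0.54x5 + 0.03x6 ≥ 0.55   (28-day strength contribution)
  x3 ≤ 0.7
  x4 ≤ 3.3
  x1, x2, x3, x4, x5, x6 ≥ 0.
At the optimum only limestone filler, fly ash are positive (river sand, recycled aggregate, natural pozzolan, crushed granite = 0). Binding constraints: fines and 28-day strength contribution.
That vertex is x2 = 1.905, x5 = 0.5952.
Objective = 0.049·1.905 + 0.066·0.5952 = 0.13263.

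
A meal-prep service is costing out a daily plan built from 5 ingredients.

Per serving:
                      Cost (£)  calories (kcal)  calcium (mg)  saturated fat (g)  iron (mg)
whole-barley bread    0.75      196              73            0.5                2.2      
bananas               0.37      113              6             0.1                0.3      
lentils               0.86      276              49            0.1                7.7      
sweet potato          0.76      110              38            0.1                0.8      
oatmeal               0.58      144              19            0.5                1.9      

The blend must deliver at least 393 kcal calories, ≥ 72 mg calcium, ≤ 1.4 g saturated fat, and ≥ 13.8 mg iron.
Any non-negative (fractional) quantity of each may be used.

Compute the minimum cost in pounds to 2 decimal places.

£1.54

Let x1 = servings of whole-barley bread, x2 = servings of bananas, x3 = servings of lentils, x4 = servings of sweet potato, x5 = servings of oatmeal.
min 0.75x1 + 0.37x2 + 0.86x3 + 0.76x4 + 0.58x5 s.t.:
  196x1 + 113x2 + 276x3 + 110x4 + 144x5 ≥ 393   (calories)
  73x1 + 6x2 + 49x3 + 38x4 + 19x5 ≥ 72   (calcium)
  0.5x1 + 0.1x2 + 0.1x3 + 0.1x4 + 0.5x5 ≤ 1.4   (saturated fat)
  2.2x1 + 0.3x2 + 7.7x3 + 0.8x4 + 1.9x5 ≥ 13.8   (iron)
  x1, x2, x3, x4, x5 ≥ 0.
The minimum-cost mix takes nothing from whole-barley bread, bananas, sweet potato, oatmeal — only lentils. Binding constraint: iron.
That vertex is x3 = 1.792.
Hence cost = 0.86·1.792 = £1.5411.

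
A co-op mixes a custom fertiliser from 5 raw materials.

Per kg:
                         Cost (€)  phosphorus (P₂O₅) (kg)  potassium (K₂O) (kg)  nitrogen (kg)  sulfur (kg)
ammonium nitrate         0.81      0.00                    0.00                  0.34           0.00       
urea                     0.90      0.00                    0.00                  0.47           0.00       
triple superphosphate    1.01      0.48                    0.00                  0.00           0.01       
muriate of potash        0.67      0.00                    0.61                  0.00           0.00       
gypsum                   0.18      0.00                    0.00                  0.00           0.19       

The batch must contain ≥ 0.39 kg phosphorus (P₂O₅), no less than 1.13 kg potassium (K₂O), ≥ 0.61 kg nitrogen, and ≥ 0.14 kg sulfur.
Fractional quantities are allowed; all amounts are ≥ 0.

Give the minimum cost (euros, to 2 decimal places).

Let x1 = kg of ammonium nitrate, x2 = kg of urea, x3 = kg of triple superphosphate, x4 = kg of muriate of potash, x5 = kg of gypsum.
min 0.81x1 + 0.9x2 + 1.01x3 + 0.67x4 + 0.18x5 with:
  0.48x3 ≥ 0.39   (phosphorus (P₂O₅))
  0.61x4 ≥ 1.13   (potassium (K₂O))
  0.34x1 + 0.47x2 ≥ 0.61   (nitrogen)
  0.01x3 + 0.19x5 ≥ 0.14   (sulfur)
  x1, x2, x3, x4, x5 ≥ 0.
The cheapest feasible vertex uses only urea, triple superphosphate, muriate of potash, gypsum; ammonium nitrate is not used. Binding constraints: phosphorus (P₂O₅), potassium (K₂O), nitrogen, sulfur.
Optimal quantities: urea = 1.298 kg, triple superphosphate = 0.8125 kg, muriate of potash = 1.852 kg, gypsum = 0.6941 kg.
Hence cost = 0.9·1.298 + 1.01·0.8125 + 0.67·1.852 + 0.18·0.6941 = €3.3546.

€3.35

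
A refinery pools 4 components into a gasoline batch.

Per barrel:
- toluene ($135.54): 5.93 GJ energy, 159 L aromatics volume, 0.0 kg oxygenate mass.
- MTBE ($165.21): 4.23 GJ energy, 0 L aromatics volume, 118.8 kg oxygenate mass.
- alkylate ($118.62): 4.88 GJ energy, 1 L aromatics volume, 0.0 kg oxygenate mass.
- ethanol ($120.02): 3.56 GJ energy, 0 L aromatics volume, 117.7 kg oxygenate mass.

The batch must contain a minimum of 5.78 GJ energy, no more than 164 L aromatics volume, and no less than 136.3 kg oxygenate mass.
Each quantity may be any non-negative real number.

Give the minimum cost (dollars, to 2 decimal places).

$176.87

Let x1 = barrels of toluene, x2 = barrels of MTBE, x3 = barrels of alkylate, x4 = barrels of ethanol.
min 135.54x1 + 165.21x2 + 118.62x3 + 120.02x4 with:
  5.93x1 + 4.23x2 + 4.88x3 + 3.56x4 ≥ 5.78   (energy)
  159x1 + 1x3 ≤ 164   (aromatics volume)
  118.8x2 + 117.7x4 ≥ 136.3   (oxygenate mass)
  x1, x2, x3, x4 ≥ 0.
At the optimum only toluene, ethanol are positive (MTBE, alkylate = 0). Binding constraints: energy and oxygenate mass.
Solving gives x1 = 0.2795, x4 = 1.158.
Cost = 135.54·0.2795 + 120.02·1.158 = 176.8666.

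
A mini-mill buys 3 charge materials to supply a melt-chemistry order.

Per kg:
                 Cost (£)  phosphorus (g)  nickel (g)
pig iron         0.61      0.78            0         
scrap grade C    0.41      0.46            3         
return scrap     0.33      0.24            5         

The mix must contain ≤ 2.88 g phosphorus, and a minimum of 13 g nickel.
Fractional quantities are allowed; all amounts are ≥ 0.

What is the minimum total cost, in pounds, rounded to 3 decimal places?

£0.858

Let x1 = kg of pig iron, x2 = kg of scrap grade C, x3 = kg of return scrap.
Minimize 0.61x1 + 0.41x2 + 0.33x3 subject to:
  0.78x1 + 0.46x2 + 0.24x3 ≤ 2.88   (phosphorus)
  3x2 + 5x3 ≥ 13   (nickel)
  x1, x2, x3 ≥ 0.
At the optimum only return scrap is positive (pig iron, scrap grade C = 0). The nickel requirement is met with equality.
That vertex is x3 = 2.6.
Hence cost = 0.33·2.6 = £0.85800.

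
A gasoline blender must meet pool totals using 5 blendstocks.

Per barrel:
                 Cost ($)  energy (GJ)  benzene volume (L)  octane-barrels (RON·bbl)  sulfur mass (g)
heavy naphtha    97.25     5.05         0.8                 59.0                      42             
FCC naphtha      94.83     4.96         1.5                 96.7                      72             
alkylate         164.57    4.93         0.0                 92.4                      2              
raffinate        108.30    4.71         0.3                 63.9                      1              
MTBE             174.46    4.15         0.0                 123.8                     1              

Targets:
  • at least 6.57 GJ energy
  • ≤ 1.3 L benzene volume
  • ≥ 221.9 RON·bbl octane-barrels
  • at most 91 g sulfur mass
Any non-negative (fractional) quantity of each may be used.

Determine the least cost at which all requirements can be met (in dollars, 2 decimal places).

$276.79

Let x1 = barrels of heavy naphtha, x2 = barrels of FCC naphtha, x3 = barrels of alkylate, x4 = barrels of raffinate, x5 = barrels of MTBE.
min 97.25x1 + 94.83x2 + 164.57x3 + 108.3x4 + 174.46x5 with:
  5.05x1 + 4.96x2 + 4.93x3 + 4.71x4 + 4.15x5 ≥ 6.57   (energy)
  0.8x1 + 1.5x2 + 0.3x4 ≤ 1.3   (benzene volume)
  59x1 + 96.7x2 + 92.4x3 + 63.9x4 + 123.8x5 ≥ 221.9   (octane-barrels)
  42x1 + 72x2 + 2x3 + 1x4 + 1x5 ≤ 91   (sulfur mass)
  x1, x2, x3, x4, x5 ≥ 0.
At the optimum only FCC naphtha, MTBE are positive (heavy naphtha, alkylate, raffinate = 0). There the benzene volume and octane-barrels constraints are tight.
So FCC naphtha = 0.866667 barrels, MTBE = 1.11546 barrels.
Hence cost = 94.83·0.866667 + 174.46·1.11546 = $276.7892.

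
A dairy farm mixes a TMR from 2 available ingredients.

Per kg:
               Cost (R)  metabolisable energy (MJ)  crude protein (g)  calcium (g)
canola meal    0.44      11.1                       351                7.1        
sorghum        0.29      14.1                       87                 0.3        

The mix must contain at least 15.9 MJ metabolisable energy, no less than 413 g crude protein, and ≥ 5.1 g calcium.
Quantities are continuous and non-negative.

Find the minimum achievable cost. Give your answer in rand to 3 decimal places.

R0.563

Let x1 = kg of canola meal, x2 = kg of sorghum.
Minimise 0.44x1 + 0.29x2 with:
  11.1x1 + 14.1x2 ≥ 15.9   (metabolisable energy)
  351x1 + 87x2 ≥ 413   (crude protein)
  7.1x1 + 0.3x2 ≥ 5.1   (calcium)
  x1, x2 ≥ 0.
Both inputs are positive at the optimum. There the metabolisable energy and crude protein constraints are tight.
That vertex is x1 = 1.115, x2 = 0.2502.
Hence cost = 0.44·1.115 + 0.29·0.2502 = R0.56316.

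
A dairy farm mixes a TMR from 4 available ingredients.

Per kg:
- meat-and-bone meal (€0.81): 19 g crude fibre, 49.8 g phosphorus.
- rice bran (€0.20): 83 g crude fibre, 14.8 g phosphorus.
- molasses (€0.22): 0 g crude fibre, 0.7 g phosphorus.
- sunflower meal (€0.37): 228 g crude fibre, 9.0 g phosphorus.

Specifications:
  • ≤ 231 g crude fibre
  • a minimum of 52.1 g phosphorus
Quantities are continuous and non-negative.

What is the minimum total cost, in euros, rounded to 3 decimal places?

This is a linear program. Let x1 = kg of meat-and-bone meal, x2 = kg of rice bran, x3 = kg of molasses, x4 = kg of sunflower meal.
min 0.81x1 + 0.2x2 + 0.22x3 + 0.37x4 s.t.:
  19x1 + 83x2 + 228x4 ≤ 231   (crude fibre)
  49.8x1 + 14.8x2 + 0.7x3 + 9x4 ≥ 52.1   (phosphorus)
  x1, x2, x3, x4 ≥ 0.
The optimal basis is {meat-and-bone meal, rice bran}; molasses, sunflower meal drop out. Binding constraints: crude fibre and phosphorus.
Solving gives x1 = 0.2351, x2 = 2.729.
Hence cost = 0.81·0.2351 + 0.2·2.729 = €0.73623.

€0.736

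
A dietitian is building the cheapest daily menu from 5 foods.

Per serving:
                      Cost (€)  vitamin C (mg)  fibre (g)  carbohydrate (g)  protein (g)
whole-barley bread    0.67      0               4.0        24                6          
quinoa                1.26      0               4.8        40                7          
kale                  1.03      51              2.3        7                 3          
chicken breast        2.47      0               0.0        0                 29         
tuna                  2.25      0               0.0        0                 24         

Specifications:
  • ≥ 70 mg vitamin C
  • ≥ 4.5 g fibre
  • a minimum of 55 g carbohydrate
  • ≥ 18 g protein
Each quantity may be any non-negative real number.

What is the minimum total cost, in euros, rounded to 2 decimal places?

Treat it as an LP. Let x1 = servings of whole-barley bread, x2 = servings of quinoa, x3 = servings of kale, x4 = servings of chicken breast, x5 = servings of tuna.
Minimise 0.67x1 + 1.26x2 + 1.03x3 + 2.47x4 + 2.25x5 subject to:
  51x3 ≥ 70   (vitamin C)
  4x1 + 4.8x2 + 2.3x3 ≥ 4.5   (fibre)
  24x1 + 40x2 + 7x3 ≥ 55   (carbohydrate)
  6x1 + 7x2 + 3x3 + 29x4 + 24x5 ≥ 18   (protein)
  x1, x2, x3, x4, x5 ≥ 0.
At the optimum only whole-barley bread, kale, chicken breast are positive (quinoa, tuna = 0). There the vitamin C, carbohydrate, protein constraints are tight.
Solving gives x1 = 1.891, x3 = 1.373, x4 = 0.08739.
Objective = 0.67·1.891 + 1.03·1.373 + 2.47·0.08739 = 2.8970.

€2.90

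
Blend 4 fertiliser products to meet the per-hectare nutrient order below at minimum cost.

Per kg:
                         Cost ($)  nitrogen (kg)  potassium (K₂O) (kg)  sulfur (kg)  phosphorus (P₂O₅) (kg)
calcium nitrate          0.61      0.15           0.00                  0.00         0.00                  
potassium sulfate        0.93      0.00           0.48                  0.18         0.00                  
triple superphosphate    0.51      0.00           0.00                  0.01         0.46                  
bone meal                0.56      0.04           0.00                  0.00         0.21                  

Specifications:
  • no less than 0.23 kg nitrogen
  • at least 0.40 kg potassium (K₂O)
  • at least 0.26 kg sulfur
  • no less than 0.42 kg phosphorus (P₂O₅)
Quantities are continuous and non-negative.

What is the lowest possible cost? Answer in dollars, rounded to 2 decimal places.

$2.70

Set it up as a linear program. Let x1 = kg of calcium nitrate, x2 = kg of potassium sulfate, x3 = kg of triple superphosphate, x4 = kg of bone meal.
Minimize 0.61x1 + 0.93x2 + 0.51x3 + 0.56x4 with:
  0.15x1 + 0.04x4 ≥ 0.23   (nitrogen)
  0.48x2 ≥ 0.4   (potassium (K₂O))
  0.18x2 + 0.01x3 ≥ 0.26   (sulfur)
  0.46x3 + 0.21x4 ≥ 0.42   (phosphorus (P₂O₅))
  x1, x2, x3, x4 ≥ 0.
The minimum-cost mix takes nothing from bone meal — only calcium nitrate, potassium sulfate, triple superphosphate. The nitrogen, sulfur, phosphorus (P₂O₅) requirements are met with equality.
So calcium nitrate = 1.533 kg, potassium sulfate = 1.394 kg, triple superphosphate = 0.913 kg.
Objective = 0.61·1.533 + 0.93·1.394 + 0.51·0.913 = 2.6972.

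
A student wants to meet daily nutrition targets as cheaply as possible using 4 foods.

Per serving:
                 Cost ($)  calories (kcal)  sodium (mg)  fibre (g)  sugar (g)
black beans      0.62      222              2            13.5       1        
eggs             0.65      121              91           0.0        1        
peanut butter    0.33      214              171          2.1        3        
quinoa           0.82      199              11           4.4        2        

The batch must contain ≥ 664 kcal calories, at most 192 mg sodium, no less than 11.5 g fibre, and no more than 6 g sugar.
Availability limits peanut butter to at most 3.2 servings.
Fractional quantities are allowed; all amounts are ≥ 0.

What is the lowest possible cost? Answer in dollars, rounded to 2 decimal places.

Set it up as a linear program. Let x1 = servings of black beans, x2 = servings of eggs, x3 = servings of peanut butter, x4 = servings of quinoa.
Minimize 0.62x1 + 0.65x2 + 0.33x3 + 0.82x4 subject to:
  222x1 + 121x2 + 214x3 + 199x4 ≥ 664   (calories)
  2x1 + 91x2 + 171x3 + 11x4 ≤ 192   (sodium)
  13.5x1 + 2.1x3 + 4.4x4 ≥ 11.5   (fibre)
  1x1 + 1x2 + 3x3 + 2x4 ≤ 6   (sugar)
  x3 ≤ 3.2
  x1, x2, x3, x4 ≥ 0.
At the optimum only black beans, peanut butter are positive (eggs, quinoa = 0). Binding constraints: calories and sodium.
Optimal quantities: black beans = 1.93 servings, peanut butter = 1.1 servings.
Hence cost = 0.62·1.93 + 0.33·1.1 = $1.5596.

$1.56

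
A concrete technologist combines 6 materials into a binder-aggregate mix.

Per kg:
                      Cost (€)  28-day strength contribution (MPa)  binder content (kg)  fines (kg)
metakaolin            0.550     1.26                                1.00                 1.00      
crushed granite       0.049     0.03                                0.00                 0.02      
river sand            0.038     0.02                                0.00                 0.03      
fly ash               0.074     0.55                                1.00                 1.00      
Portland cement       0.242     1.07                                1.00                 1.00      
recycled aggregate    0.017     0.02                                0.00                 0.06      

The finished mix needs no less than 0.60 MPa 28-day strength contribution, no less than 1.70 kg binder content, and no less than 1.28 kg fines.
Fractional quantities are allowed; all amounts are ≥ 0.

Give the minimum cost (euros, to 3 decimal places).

€0.126

Let x1 = kg of metakaolin, x2 = kg of crushed granite, x3 = kg of river sand, x4 = kg of fly ash, x5 = kg of Portland cement, x6 = kg of recycled aggregate.
Minimise 0.55x1 + 0.049x2 + 0.038x3 + 0.074x4 + 0.242x5 + 0.017x6 subject to:
  1.26x1 + 0.03x2 + 0.02x3 + 0.55x4 + 1.07x5 + 0.02x6 ≥ 0.6   (28-day strength contribution)
  1x1 + 1x4 + 1x5 ≥ 1.7   (binder content)
  1x1 + 0.02x2 + 0.03x3 + 1x4 + 1x5 + 0.06x6 ≥ 1.28   (fines)
  x1, x2, x3, x4, x5, x6 ≥ 0.
The optimal basis is {fly ash}; metakaolin, crushed granite, river sand, Portland cement, recycled aggregate drop out. There the binder content constraint is tight.
That vertex is x4 = 1.7.
Total cost: 0.074·1.7 = 0.12580.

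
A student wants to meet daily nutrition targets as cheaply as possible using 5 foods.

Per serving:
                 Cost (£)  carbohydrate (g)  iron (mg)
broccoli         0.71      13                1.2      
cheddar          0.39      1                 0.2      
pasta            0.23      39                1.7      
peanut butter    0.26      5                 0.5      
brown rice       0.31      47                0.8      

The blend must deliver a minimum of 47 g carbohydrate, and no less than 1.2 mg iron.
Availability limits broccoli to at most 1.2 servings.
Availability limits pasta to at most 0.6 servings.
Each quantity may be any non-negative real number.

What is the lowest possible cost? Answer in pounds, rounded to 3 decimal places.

£0.294

Let x1 = servings of broccoli, x2 = servings of cheddar, x3 = servings of pasta, x4 = servings of peanut butter, x5 = servings of brown rice.
Minimise 0.71x1 + 0.39x2 + 0.23x3 + 0.26x4 + 0.31x5 s.t.:
  13x1 + 1x2 + 39x3 + 5x4 + 47x5 ≥ 47   (carbohydrate)
  1.2x1 + 0.2x2 + 1.7x3 + 0.5x4 + 0.8x5 ≥ 1.2   (iron)
  x1 ≤ 1.2
  x3 ≤ 0.6
  x1, x2, x3, x4, x5 ≥ 0.
The optimal basis is {pasta, brown rice}; broccoli, cheddar, peanut butter drop out. There the carbohydrate and the pasta cap constraints are tight.
So pasta = 0.6 servings, brown rice = 0.5021 servings.
Cost = 0.23·0.6 + 0.31·0.5021 = 0.29365.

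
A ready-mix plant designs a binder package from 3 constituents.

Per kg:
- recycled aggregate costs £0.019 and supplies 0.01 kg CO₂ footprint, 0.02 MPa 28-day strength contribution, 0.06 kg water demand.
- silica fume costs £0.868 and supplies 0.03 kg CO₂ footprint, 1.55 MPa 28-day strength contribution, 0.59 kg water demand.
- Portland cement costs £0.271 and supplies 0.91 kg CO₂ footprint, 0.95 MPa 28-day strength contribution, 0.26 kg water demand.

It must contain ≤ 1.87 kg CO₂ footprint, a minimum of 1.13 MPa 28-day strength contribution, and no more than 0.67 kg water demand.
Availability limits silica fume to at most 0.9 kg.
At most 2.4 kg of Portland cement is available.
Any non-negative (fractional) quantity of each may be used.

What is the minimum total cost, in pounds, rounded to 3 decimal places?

Let x1 = kg of recycled aggregate, x2 = kg of silica fume, x3 = kg of Portland cement.
Minimise 0.019x1 + 0.868x2 + 0.271x3 s.t.:
  0.01x1 + 0.03x2 + 0.91x3 ≤ 1.87   (CO₂ footprint)
  0.02x1 + 1.55x2 + 0.95x3 ≥ 1.13   (28-day strength contribution)
  0.06x1 + 0.59x2 + 0.26x3 ≤ 0.67   (water demand)
  x2 ≤ 0.9
  x3 ≤ 2.4
  x1, x2, x3 ≥ 0.
The minimum-cost mix takes nothing from recycled aggregate, silica fume — only Portland cement. Binding constraint: 28-day strength contribution.
Solving gives x3 = 1.189.
Cost = 0.271·1.189 = 0.32222.

£0.322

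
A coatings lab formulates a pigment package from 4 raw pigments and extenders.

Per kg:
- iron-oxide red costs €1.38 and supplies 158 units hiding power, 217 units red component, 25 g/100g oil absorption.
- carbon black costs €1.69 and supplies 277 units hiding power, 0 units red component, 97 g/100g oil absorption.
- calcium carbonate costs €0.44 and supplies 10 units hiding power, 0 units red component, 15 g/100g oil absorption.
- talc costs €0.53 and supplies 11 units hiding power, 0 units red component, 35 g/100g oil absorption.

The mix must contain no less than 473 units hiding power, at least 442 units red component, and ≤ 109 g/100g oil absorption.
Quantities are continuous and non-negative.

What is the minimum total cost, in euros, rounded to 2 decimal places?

Let x1 = kg of iron-oxide red, x2 = kg of carbon black, x3 = kg of calcium carbonate, x4 = kg of talc.
min 1.38x1 + 1.69x2 + 0.44x3 + 0.53x4 s.t.:
  158x1 + 277x2 + 10x3 + 11x4 ≥ 473   (hiding power)
  217x1 ≥ 442   (red component)
  25x1 + 97x2 + 15x3 + 35x4 ≤ 109   (oil absorption)
  x1, x2, x3, x4 ≥ 0.
The minimum-cost mix takes nothing from calcium carbonate, talc — only iron-oxide red, carbon black. Binding constraints: hiding power and red component.
That vertex is x1 = 2.037, x2 = 0.5458.
Objective = 1.38·2.037 + 1.69·0.5458 = 3.7335.

€3.73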